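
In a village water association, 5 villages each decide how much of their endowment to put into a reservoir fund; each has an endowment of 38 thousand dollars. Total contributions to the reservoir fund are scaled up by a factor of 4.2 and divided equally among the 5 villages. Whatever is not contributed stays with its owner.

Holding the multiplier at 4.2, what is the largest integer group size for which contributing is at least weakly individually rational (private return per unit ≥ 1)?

4

Private return per unit is 4.2/(group size), which is ≥ 1 whenever the group size is ≤ 4.2.
The largest such integer is 4.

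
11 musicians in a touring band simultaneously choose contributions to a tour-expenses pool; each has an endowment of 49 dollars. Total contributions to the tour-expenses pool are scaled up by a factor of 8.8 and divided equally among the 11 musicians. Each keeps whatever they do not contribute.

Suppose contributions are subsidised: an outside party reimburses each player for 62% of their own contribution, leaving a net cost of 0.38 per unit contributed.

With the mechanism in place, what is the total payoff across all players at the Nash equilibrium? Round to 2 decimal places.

5077.38 dollars

The effective private return per unit is now (8.8/11) / 0.38 = 2.1053 > 1, so every player's dominant strategy flips to full contribution.
So the Nash equilibrium is full contribution by all 11; the group earns 11 × (49 × 0.62 + 8.8 × 49) = 5077.38.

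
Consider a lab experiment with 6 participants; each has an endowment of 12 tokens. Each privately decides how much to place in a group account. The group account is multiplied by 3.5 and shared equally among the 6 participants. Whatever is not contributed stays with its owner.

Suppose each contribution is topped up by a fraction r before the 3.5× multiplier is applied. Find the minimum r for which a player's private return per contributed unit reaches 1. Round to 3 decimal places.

With matching at rate r, one contributed unit becomes (1 + r) in the group account and returns 3.5 × (1 + r) / 6 to the contributor.
Setting this equal to 1: 1 + r = 6/3.5 = 1.7143.
So the minimum matching rate is r = 1.7143 − 1 = 0.714.

0.714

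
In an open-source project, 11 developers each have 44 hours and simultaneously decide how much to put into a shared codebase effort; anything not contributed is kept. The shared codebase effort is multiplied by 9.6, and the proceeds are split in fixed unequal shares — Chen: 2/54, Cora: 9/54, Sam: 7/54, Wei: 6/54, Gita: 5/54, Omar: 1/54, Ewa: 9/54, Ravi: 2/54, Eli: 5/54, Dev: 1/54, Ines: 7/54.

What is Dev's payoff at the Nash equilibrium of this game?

Each unit j contributes comes back to j as 9.6 × (j's share), so j prefers to contribute only if that share exceeds 1/9.6 = 0.1042; otherwise keeping the unit dominates.
The shares above 0.1042 belong to Cora, Sam, Wei, Ewa and Ines, contributing 44 each; the remaining 6 contribute 0. Total contributed: 220.
Dev keeps 44 and receives 9.6 × 220 × 1/54 = 39.11 from the shared codebase effort, for a payoff of 83.11.

83.11 hours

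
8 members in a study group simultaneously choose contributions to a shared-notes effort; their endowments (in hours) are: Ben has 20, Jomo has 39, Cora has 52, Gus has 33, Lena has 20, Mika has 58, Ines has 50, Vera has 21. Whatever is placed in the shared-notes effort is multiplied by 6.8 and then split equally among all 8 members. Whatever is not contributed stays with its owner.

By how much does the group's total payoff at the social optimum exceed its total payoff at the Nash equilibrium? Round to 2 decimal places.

The private return per contributed unit is 6.8/8 = 0.8500 < 1 for every player regardless of endowment, so the Nash equilibrium is zero contribution and the group total is Σ E_j = 20 + 39 + 52 + 33 + 20 + 58 + 50 + 21 = 293.
Each contributed unit returns 6.800 to the group, so the social optimum is full contribution by everyone: group total = 6.800 × 293 = 1992.40.
Efficiency loss = (6.800 − 1) × 293 = 1699.40.

1699.40 hours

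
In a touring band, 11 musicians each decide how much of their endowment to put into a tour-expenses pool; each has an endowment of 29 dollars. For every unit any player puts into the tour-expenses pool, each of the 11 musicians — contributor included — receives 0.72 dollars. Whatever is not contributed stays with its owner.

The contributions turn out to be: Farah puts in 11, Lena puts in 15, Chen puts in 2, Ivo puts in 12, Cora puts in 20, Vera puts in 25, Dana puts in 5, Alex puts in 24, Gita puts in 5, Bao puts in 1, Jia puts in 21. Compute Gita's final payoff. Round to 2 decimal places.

Total contributed: 11 + 15 + 2 + 12 + 20 + 25 + 5 + 24 + 5 + 1 + 21 = 141.
Each receives 0.72 × 141 = 101.52 from the tour-expenses pool.
Gita keeps 29 − 5 = 24, so Gita's payoff is 24 + 101.52 = 125.52.

125.52 dollars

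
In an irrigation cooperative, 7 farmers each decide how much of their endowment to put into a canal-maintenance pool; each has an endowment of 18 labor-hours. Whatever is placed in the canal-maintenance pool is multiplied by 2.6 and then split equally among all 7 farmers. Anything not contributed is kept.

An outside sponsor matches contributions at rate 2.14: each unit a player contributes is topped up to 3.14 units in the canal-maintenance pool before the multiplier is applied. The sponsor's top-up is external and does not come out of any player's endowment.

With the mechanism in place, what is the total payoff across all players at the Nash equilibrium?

1028.66 labor-hours

With the mechanism, a contributed unit returns 2.6 × 3.14 / 7 = 1.1663 per unit of net cost to the contributor — now above 1 — so contributing fully is weakly dominant for every player.
So the Nash equilibrium is full contribution by all 7; the group earns 2.6 × 3.14 × 126 = 1028.66.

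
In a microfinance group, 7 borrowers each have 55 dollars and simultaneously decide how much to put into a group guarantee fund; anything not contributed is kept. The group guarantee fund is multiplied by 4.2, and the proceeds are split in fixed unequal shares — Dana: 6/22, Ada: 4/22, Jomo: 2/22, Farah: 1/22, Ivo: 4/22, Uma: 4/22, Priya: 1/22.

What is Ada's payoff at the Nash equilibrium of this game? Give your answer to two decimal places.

For player j, contributing a unit is worthwhile iff 4.2 × (j's share) ≥ 1, i.e. iff j's share is at least 0.2381.
Dana alone (share 6/22) is above the threshold, contributing 55; the remaining 6 contribute 0. Total contributed: 55.
Ada keeps 55 and receives 4.2 × 55 × 4/22 = 42.00 from the group guarantee fund, for a payoff of 97.00.

97.00 dollars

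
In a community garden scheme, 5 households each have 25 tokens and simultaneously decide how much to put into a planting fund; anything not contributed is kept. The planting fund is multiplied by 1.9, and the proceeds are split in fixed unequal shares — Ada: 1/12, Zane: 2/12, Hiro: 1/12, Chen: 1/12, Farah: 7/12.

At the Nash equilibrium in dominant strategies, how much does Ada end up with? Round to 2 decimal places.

28.96 tokens

A player with share s gets back 1.9·s per unit contributed, so full contribution is dominant for anyone with s > 1/1.9 = 0.5263 and zero contribution is dominant for anyone below.
Only Farah (7/12) clears that bar, contributing 25; the remaining 4 contribute 0. Total contributed: 25.
Ada keeps 25 and receives 1.9 × 25 × 1/12 = 3.96 from the planting fund, for a payoff of 28.96.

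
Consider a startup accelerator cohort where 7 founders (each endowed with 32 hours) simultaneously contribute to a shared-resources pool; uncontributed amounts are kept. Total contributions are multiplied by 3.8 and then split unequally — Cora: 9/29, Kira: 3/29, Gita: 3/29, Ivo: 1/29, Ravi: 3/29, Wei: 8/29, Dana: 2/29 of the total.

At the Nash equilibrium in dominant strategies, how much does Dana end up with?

48.77 hours

Each unit j contributes comes back to j as 3.8 × (j's share), so j prefers to contribute only if that share exceeds 1/3.8 = 0.2632; otherwise keeping the unit dominates.
The shares above 0.2632 belong to Cora and Wei, contributing 32 each; the remaining 5 contribute 0. Total contributed: 64.
Dana keeps 32 and receives 3.8 × 64 × 2/29 = 16.77 from the shared-resources pool, for a payoff of 48.77.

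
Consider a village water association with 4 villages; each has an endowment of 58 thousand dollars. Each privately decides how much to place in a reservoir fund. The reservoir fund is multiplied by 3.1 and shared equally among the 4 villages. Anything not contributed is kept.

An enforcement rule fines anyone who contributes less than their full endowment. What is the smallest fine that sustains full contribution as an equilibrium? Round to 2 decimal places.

13.05 thousand dollars

Given the others contribute fully, the best deviation is to contribute 0 (any partial contribution still incurs the fine and gives up units whose private return 0.7750 is below 1).
Deviating from 58 to 0 saves 58 thousand dollars but forfeits the deviator's share of the drop in the reservoir fund: 3.1/4 × 58 = 44.95.
So the deviation gain is 58 − 44.95 = 13.05, and the fine must be at least 13.05 thousand dollars to wipe it out.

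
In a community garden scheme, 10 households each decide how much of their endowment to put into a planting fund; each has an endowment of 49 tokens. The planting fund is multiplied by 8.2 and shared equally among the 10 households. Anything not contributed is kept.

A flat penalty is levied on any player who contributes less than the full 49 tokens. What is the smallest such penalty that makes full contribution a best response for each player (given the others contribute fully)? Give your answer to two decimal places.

8.82 tokens

Given the others contribute fully, the best deviation is to contribute 0 (any partial contribution still incurs the fine and gives up units whose private return 0.8200 is below 1).
Deviating from 49 to 0 saves 49 tokens but forfeits the deviator's share of the drop in the planting fund: 8.2/10 × 49 = 40.18.
So the deviation gain is 49 − 40.18 = 8.82, and the fine must be at least 8.82 tokens to wipe it out.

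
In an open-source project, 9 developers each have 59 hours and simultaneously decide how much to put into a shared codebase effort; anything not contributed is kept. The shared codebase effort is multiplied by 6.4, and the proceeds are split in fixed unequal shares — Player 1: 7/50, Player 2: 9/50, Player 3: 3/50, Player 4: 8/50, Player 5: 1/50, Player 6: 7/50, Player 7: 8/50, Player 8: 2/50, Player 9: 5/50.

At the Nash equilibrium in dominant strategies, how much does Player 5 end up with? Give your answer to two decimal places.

For player j, contributing a unit is worthwhile iff 6.4 × (j's share) ≥ 1, i.e. iff j's share is at least 0.1563.
Player 2, Player 4 and Player 7 are above the threshold, contributing 59 each; the remaining 6 contribute 0. Total contributed: 177.
Player 5 keeps 59 and receives 6.4 × 177 × 1/50 = 22.66 from the shared codebase effort, for a payoff of 81.66.

81.66 hours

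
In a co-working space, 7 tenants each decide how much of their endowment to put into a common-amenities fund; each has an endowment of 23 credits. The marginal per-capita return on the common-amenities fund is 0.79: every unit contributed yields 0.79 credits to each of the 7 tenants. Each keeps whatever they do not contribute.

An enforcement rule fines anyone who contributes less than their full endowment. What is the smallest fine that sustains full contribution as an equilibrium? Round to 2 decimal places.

4.83 credits

Given the others contribute fully, the best deviation is to contribute 0 (any partial contribution still incurs the fine and gives up units whose private return 0.79 is below 1).
Deviating from 23 to 0 saves 23 credits but forfeits the deviator's share of the drop in the common-amenities fund: 0.79 × 23 = 18.17.
So the deviation gain is 23 − 18.17 = 4.83, and the fine must be at least 4.83 credits to wipe it out.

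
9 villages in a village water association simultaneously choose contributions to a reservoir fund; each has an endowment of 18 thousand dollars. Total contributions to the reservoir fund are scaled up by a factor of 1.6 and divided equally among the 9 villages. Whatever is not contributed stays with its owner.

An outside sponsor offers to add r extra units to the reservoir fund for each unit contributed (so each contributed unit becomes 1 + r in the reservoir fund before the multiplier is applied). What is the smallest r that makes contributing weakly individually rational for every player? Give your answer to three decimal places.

With matching at rate r, one contributed unit becomes (1 + r) in the reservoir fund and returns 1.6 × (1 + r) / 9 to the contributor.
Setting this equal to 1: 1 + r = 9/1.6 = 5.6250.
So the minimum matching rate is r = 5.6250 − 1 = 4.625.

4.625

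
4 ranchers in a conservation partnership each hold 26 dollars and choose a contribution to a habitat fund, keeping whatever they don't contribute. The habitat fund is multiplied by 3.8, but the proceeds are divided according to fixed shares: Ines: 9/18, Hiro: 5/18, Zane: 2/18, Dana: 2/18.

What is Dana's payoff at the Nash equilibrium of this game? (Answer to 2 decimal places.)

47.96 dollars

A player with share s gets back 3.8·s per unit contributed, so full contribution is dominant for anyone with s > 1/3.8 = 0.2632 and zero contribution is dominant for anyone below.
Ines and Hiro clear that bar, contributing 26 each; the remaining 2 contribute 0. Total contributed: 52.
Dana keeps 26 and receives 3.8 × 52 × 2/18 = 21.96 from the habitat fund, for a payoff of 47.96.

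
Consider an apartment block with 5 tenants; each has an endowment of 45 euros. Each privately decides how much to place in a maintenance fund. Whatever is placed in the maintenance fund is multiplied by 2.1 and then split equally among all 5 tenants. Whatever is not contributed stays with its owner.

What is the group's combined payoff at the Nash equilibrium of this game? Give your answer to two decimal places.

225.00 euros

Each contributed unit returns 2.1/5 = 0.4200 to its contributor — below 1 — so contributing 0 is dominant for every player. At the Nash equilibrium everyone keeps their 45, and the group total is 5 × 45 = 225.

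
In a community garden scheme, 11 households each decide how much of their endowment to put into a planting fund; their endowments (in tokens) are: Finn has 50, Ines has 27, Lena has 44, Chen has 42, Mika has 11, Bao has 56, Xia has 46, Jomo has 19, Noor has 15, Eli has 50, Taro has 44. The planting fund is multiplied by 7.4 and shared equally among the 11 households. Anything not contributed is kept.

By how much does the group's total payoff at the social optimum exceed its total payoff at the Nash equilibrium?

2585.60 tokens

The private return per contributed unit is 7.4/11 = 0.6727 < 1 for every player regardless of endowment, so the Nash equilibrium is zero contribution and the group total is Σ E_j = 50 + 27 + 44 + 42 + 11 + 56 + 46 + 19 + 15 + 50 + 44 = 404.
Each contributed unit returns 7.400 to the group, so the social optimum is full contribution by everyone: group total = 7.400 × 404 = 2989.60.
Efficiency loss = (7.400 − 1) × 404 = 2585.60.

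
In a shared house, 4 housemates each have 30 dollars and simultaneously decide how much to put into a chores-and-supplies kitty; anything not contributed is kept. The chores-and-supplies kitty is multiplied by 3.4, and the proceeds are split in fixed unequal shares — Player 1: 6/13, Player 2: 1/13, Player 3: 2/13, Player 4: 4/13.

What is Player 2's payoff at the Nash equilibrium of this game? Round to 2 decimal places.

45.69 dollars

Each unit j contributes comes back to j as 3.4 × (j's share), so j prefers to contribute only if that share exceeds 1/3.4 = 0.2941; otherwise keeping the unit dominates.
Player 1 and Player 4 are above the threshold, contributing 30 each; the remaining 2 contribute 0. Total contributed: 60.
Player 2 keeps 30 and receives 3.4 × 60 × 1/13 = 15.69 from the chores-and-supplies kitty, for a payoff of 45.69.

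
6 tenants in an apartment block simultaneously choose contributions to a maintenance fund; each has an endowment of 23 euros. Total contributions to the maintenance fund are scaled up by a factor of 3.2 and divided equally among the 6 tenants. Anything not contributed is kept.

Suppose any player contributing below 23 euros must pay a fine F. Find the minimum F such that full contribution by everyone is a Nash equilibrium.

Given the others contribute fully, the best deviation is to contribute 0 (any partial contribution still incurs the fine and gives up units whose private return 0.5333 is below 1).
Deviating from 23 to 0 saves 23 euros but forfeits the deviator's share of the drop in the maintenance fund: 3.2/6 × 23 = 12.27.
So the deviation gain is 23 − 12.27 = 10.73, and the fine must be at least 10.73 euros to wipe it out.

10.73 euros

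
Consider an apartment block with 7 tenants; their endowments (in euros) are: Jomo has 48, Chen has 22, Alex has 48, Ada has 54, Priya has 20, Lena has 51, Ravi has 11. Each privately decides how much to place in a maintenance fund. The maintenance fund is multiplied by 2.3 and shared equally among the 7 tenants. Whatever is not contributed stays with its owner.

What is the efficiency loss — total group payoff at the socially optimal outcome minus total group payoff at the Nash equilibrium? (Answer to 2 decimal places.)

The private return per contributed unit is 2.3/7 = 0.3286 < 1 for every player regardless of endowment, so the Nash equilibrium is zero contribution and the group total is Σ E_j = 48 + 22 + 48 + 54 + 20 + 51 + 11 = 254.
Each contributed unit returns 2.300 to the group, so the social optimum is full contribution by everyone: group total = 2.300 × 254 = 584.20.
Efficiency loss = (2.300 − 1) × 254 = 330.20.

330.20 euros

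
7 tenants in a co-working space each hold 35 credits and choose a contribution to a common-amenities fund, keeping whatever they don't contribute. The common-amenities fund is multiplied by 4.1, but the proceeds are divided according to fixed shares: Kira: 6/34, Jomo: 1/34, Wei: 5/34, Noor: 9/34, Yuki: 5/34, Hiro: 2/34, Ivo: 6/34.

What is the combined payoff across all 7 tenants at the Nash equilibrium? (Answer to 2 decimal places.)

353.50 credits

Player j's private return per contributed unit is 4.1 × (j's share). Contributing is weakly dominant for j when that share is at least 1/4.1 = 0.2439, and contributing 0 is dominant otherwise.
Noor alone (share 9/34) is above the threshold, contributing 35; the remaining 6 contribute 0. Total contributed: 35.
The common-amenities fund pays out 4.1 × 35 = 143.50 in total (split across the unequal shares, but the aggregate is all that matters for the group sum).
The 6 free-riders keep 35 each, adding 210. Group total = 210 + 143.50 = 353.50.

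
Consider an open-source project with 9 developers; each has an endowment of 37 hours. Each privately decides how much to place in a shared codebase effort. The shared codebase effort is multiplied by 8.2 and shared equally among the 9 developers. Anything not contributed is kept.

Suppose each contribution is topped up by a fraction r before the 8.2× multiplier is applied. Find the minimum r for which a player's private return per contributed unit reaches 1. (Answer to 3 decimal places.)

With matching at rate r, one contributed unit becomes (1 + r) in the shared codebase effort and returns 8.2 × (1 + r) / 9 to the contributor.
Setting this equal to 1: 1 + r = 9/8.2 = 1.0976.
So the minimum matching rate is r = 1.0976 − 1 = 0.098.

0.098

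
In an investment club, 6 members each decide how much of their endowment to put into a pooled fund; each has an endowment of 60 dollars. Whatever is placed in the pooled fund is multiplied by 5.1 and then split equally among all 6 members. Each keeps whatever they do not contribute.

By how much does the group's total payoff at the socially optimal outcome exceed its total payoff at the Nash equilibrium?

Each contributed unit returns 5.1/6 = 0.8500 to its contributor — below 1 — so contributing 0 is dominant for every player. At the Nash equilibrium everyone keeps their 60, and the group total is 6 × 60 = 360.
Each contributed unit returns 5.100 to the group as a whole (0.8500 to each of 6 players), which exceeds 1, so the social optimum is full contribution: group total = 5.100 × 360 = 1836.00.
Efficiency loss = 1836.00 − 360 = 1476.00.

1476.00 dollars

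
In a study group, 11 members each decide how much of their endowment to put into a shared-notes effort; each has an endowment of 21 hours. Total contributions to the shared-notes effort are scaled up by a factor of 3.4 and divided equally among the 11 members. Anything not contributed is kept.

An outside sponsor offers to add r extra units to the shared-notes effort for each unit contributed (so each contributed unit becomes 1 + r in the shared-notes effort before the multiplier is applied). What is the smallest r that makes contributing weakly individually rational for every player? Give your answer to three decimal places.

2.235

With matching at rate r, one contributed unit becomes (1 + r) in the shared-notes effort and returns 3.4 × (1 + r) / 11 to the contributor.
Setting this equal to 1: 1 + r = 11/3.4 = 3.2353.
So the minimum matching rate is r = 3.2353 − 1 = 2.235.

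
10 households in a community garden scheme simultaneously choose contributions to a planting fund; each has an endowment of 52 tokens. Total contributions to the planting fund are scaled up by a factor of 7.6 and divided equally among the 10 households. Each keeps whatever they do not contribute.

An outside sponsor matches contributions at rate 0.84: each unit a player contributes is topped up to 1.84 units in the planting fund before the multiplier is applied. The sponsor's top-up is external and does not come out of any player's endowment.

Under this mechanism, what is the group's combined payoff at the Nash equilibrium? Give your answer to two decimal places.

The effective private return per unit is now 7.6 × 1.84 / 10 = 1.3984 > 1, so every player's dominant strategy flips to full contribution.
So the Nash equilibrium is full contribution by all 10; the group earns 7.6 × 1.84 × 520 = 7271.68.

7271.68 tokens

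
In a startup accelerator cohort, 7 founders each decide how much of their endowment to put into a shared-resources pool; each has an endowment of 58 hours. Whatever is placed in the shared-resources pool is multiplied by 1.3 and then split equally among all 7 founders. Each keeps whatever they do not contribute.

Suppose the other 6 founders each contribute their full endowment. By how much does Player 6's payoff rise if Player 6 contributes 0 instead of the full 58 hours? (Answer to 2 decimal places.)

Switching from a contribution of 58 to 0 lets Player 6 keep an extra 58 hours, but lowers the shared-resources pool by 58, which costs Player 6 their own share of that drop: 1.3/7 × 58 = 10.77.
Net gain = 58 − 10.77 = 47.23. The private return per contributed unit (0.1857) is below 1, so free-riding is indeed the best response regardless of what the others do.

47.23 hours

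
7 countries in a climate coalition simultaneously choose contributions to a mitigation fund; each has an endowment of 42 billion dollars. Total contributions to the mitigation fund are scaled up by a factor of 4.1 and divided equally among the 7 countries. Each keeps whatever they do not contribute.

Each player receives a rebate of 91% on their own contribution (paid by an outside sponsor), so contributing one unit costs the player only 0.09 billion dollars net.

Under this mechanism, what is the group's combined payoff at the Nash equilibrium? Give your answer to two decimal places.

The effective private return per unit is now (4.1/7) / 0.09 = 6.5079 > 1, so every player's dominant strategy flips to full contribution.
At the Nash equilibrium everyone contributes 42. Group total payoff = 7 × (42 × 0.91 + 4.1 × 42) = 1472.94.

1472.94 billion dollars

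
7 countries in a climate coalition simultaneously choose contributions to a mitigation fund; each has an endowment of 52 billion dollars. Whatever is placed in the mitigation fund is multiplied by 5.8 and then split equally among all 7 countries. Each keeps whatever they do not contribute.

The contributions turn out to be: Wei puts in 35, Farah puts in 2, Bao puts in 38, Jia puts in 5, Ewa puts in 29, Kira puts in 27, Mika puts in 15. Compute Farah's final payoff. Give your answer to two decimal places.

Total contributed: 35 + 2 + 38 + 5 + 29 + 27 + 15 = 151.
Each receives 5.8 × 151 / 7 = 125.11 from the mitigation fund.
Farah keeps 52 − 2 = 50, so Farah's payoff is 50 + 125.11 = 175.11.

175.11 billion dollars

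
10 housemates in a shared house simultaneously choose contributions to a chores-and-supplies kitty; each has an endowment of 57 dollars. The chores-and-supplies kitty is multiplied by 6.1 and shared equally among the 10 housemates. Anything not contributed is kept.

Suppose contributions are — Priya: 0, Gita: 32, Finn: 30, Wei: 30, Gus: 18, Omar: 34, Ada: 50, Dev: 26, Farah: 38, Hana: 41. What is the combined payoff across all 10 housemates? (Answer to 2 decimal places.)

Total contributed: 0 + 32 + 30 + 30 + 18 + 34 + 50 + 26 + 38 + 41 = 299; total kept: 10 × 57 − 299 = 271.
The chores-and-supplies kitty pays out 6.1 × 299 = 1823.90 in aggregate.
Group total = 271 + 1823.90 = 2094.90.

2094.90 dollars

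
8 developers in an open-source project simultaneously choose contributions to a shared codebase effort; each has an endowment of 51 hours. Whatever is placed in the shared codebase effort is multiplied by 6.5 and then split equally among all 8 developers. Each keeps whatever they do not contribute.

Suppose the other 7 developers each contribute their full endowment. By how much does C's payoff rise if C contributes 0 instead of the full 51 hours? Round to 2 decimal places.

9.56 hours

Switching from a contribution of 51 to 0 lets C keep an extra 51 hours, but lowers the shared codebase effort by 51, which costs C their own share of that drop: 6.5/8 × 51 = 41.44.
Net gain = 51 − 41.44 = 9.56. The private return per contributed unit (0.8125) is below 1, so free-riding is indeed the best response regardless of what the others do.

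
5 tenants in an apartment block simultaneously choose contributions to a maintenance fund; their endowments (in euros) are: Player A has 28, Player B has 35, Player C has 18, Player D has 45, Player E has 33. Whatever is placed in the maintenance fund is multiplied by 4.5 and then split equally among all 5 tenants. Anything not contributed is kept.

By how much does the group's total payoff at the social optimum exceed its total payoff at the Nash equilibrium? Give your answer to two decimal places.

556.50 euros

The private return per contributed unit is 4.5/5 = 0.9000 < 1 for every player regardless of endowment, so the Nash equilibrium is zero contribution and the group total is Σ E_j = 28 + 35 + 18 + 45 + 33 = 159.
Each contributed unit returns 4.500 to the group, so the social optimum is full contribution by everyone: group total = 4.500 × 159 = 715.50.
Efficiency loss = (4.500 − 1) × 159 = 556.50.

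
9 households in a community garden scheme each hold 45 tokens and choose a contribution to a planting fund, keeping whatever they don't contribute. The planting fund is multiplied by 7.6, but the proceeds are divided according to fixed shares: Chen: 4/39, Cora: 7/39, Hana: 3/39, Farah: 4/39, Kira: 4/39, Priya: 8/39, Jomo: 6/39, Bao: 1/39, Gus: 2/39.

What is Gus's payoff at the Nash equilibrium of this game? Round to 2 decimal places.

97.62 tokens

For player j, contributing a unit is worthwhile iff 7.6 × (j's share) ≥ 1, i.e. iff j's share is at least 0.1316.
The shares above 0.1316 belong to Cora, Priya and Jomo, contributing 45 each; the remaining 6 contribute 0. Total contributed: 135.
Gus keeps 45 and receives 7.6 × 135 × 2/39 = 52.62 from the planting fund, for a payoff of 97.62.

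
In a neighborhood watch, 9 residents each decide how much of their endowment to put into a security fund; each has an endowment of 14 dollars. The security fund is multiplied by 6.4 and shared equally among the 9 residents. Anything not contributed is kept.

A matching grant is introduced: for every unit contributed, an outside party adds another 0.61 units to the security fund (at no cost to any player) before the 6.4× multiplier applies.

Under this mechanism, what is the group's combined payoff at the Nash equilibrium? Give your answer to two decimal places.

1298.30 dollars

The effective private return per unit is now 6.4 × 1.61 / 9 = 1.1449 > 1, so every player's dominant strategy flips to full contribution.
So the Nash equilibrium is full contribution by all 9; the group earns 6.4 × 1.61 × 126 = 1298.30.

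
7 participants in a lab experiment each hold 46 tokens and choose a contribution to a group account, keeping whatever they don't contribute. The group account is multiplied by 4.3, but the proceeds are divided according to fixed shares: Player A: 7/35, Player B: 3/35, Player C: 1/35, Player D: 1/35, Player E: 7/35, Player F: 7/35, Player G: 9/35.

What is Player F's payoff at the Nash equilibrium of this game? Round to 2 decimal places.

85.56 tokens

A player with share s gets back 4.3·s per unit contributed, so full contribution is dominant for anyone with s > 1/4.3 = 0.2326 and zero contribution is dominant for anyone below.
The only share above 0.2326 is Player G's 9/35, contributing 46; the remaining 6 contribute 0. Total contributed: 46.
Player F keeps 46 and receives 4.3 × 46 × 7/35 = 39.56 from the group account, for a payoff of 85.56.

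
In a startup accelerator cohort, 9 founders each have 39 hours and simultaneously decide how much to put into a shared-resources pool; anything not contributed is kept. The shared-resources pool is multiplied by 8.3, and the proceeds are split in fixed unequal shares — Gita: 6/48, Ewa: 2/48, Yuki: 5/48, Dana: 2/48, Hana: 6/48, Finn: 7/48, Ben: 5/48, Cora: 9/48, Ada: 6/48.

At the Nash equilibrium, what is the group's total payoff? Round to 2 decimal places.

1774.50 hours

A player with share s gets back 8.3·s per unit contributed, so full contribution is dominant for anyone with s > 1/8.3 = 0.1205 and zero contribution is dominant for anyone below.
The shares above 0.1205 belong to Gita, Hana, Finn, Cora and Ada, contributing 39 each; the remaining 4 contribute 0. Total contributed: 195.
The shared-resources pool pays out 8.3 × 195 = 1618.50 in total (split across the unequal shares, but the aggregate is all that matters for the group sum).
The 4 free-riders keep 39 each, adding 156. Group total = 156 + 1618.50 = 1774.50.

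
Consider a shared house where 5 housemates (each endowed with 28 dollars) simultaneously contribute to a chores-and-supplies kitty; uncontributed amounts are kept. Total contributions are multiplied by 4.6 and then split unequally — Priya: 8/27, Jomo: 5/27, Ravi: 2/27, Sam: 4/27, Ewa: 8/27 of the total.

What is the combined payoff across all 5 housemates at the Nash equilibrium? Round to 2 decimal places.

A player with share s gets back 4.6·s per unit contributed, so full contribution is dominant for anyone with s > 1/4.6 = 0.2174 and zero contribution is dominant for anyone below.
Priya and Ewa clear that bar, contributing 28 each; the remaining 3 contribute 0. Total contributed: 56.
The chores-and-supplies kitty pays out 4.6 × 56 = 257.60 in total (split across the unequal shares, but the aggregate is all that matters for the group sum).
The 3 free-riders keep 28 each, adding 84. Group total = 84 + 257.60 = 341.60.

341.60 dollars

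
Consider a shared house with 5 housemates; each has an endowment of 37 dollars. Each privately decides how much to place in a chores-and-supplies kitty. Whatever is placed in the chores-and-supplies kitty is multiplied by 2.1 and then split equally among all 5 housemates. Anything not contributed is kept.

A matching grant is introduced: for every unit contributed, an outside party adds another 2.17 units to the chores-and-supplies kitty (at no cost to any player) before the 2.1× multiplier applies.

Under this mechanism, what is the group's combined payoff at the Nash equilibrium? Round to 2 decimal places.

1231.55 dollars

Under the mechanism each unit contributed yields 2.1 × 3.17 / 5 = 1.3314 back to its contributor per unit of net cost, which exceeds 1, making full contribution the dominant choice for everyone.
So the Nash equilibrium is full contribution by all 5; the group earns 2.1 × 3.17 × 185 = 1231.55.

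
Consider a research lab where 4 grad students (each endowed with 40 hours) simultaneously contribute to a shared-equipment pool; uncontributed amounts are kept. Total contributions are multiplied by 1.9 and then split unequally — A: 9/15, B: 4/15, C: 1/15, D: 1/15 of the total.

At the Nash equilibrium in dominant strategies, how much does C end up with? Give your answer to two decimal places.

45.07 hours

Player j's private return per contributed unit is 1.9 × (j's share). Contributing is weakly dominant for j when that share is at least 1/1.9 = 0.5263, and contributing 0 is dominant otherwise.
Only A (9/15) clears that bar, contributing 40; the remaining 3 contribute 0. Total contributed: 40.
C keeps 40 and receives 1.9 × 40 × 1/15 = 5.07 from the shared-equipment pool, for a payoff of 45.07.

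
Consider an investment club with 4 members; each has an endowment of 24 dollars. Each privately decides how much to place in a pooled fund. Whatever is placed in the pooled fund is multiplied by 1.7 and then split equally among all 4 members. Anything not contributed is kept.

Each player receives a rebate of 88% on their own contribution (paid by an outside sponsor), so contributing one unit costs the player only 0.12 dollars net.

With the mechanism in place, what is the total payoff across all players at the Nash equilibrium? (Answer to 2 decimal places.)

247.68 dollars

The effective private return per unit is now (1.7/4) / 0.12 = 3.5417 > 1, so every player's dominant strategy flips to full contribution.
At the Nash equilibrium everyone contributes 24. Group total payoff = 4 × (24 × 0.88 + 1.7 × 24) = 247.68.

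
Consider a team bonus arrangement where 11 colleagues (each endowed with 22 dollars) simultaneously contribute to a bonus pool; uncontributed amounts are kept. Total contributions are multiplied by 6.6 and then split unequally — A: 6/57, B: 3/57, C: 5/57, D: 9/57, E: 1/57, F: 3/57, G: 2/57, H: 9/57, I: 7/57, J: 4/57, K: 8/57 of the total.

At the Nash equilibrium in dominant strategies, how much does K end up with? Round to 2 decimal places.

Player j's private return per contributed unit is 6.6 × (j's share). Contributing is weakly dominant for j when that share is at least 1/6.6 = 0.1515, and contributing 0 is dominant otherwise.
The shares above 0.1515 belong to D and H, contributing 22 each; the remaining 9 contribute 0. Total contributed: 44.
K keeps 22 and receives 6.6 × 44 × 8/57 = 40.76 from the bonus pool, for a payoff of 62.76.

62.76 dollars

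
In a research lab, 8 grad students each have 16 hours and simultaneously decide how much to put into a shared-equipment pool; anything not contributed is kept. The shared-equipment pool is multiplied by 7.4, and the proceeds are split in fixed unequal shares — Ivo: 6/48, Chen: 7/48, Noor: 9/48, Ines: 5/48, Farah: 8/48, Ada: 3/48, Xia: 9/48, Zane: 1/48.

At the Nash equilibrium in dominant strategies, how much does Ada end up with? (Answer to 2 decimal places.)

Each unit j contributes comes back to j as 7.4 × (j's share), so j prefers to contribute only if that share exceeds 1/7.4 = 0.1351; otherwise keeping the unit dominates.
Chen, Noor, Farah and Xia clear that bar, contributing 16 each; the remaining 4 contribute 0. Total contributed: 64.
Ada keeps 16 and receives 7.4 × 64 × 3/48 = 29.60 from the shared-equipment pool, for a payoff of 45.60.

45.60 hours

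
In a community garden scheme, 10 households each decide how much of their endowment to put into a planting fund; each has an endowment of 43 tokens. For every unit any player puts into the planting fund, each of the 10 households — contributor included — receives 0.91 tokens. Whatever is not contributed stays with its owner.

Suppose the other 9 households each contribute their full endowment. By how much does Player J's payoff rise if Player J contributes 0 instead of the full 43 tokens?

Switching from a contribution of 43 to 0 lets Player J keep an extra 43 tokens, but lowers the planting fund by 43, which costs Player J their own share of that drop: 0.91 × 43 = 39.13.
Net gain = 43 − 39.13 = 3.87. The private return per contributed unit (0.91) is below 1, so free-riding is indeed the best response regardless of what the others do.

3.87 tokens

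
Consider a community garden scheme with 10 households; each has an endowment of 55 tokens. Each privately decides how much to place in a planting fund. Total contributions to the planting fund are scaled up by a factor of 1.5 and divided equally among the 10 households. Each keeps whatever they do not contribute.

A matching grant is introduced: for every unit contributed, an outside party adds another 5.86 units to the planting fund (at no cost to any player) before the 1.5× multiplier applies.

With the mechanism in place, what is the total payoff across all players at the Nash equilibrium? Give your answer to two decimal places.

5659.50 tokens

With the mechanism, a contributed unit returns 1.5 × 6.86 / 10 = 1.0290 per unit of net cost to the contributor — now above 1 — so contributing fully is weakly dominant for every player.
At the Nash equilibrium everyone contributes 55. Group total payoff = 1.5 × 6.86 × 550 = 5659.50.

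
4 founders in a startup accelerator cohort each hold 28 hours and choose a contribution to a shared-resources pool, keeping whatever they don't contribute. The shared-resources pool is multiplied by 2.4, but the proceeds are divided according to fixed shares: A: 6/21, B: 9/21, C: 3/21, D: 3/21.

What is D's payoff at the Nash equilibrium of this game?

A player with share s gets back 2.4·s per unit contributed, so full contribution is dominant for anyone with s > 1/2.4 = 0.4167 and zero contribution is dominant for anyone below.
Only B (9/21) clears that bar, contributing 28; the remaining 3 contribute 0. Total contributed: 28.
D keeps 28 and receives 2.4 × 28 × 3/21 = 9.60 from the shared-resources pool, for a payoff of 37.60.

37.60 hours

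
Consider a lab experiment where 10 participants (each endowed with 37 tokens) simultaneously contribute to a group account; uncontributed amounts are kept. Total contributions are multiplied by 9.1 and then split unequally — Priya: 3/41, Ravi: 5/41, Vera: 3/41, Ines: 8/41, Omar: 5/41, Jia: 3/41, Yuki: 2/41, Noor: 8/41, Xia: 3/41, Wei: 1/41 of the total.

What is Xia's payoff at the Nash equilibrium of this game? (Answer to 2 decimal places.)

Player j's private return per contributed unit is 9.1 × (j's share). Contributing is weakly dominant for j when that share is at least 1/9.1 = 0.1099, and contributing 0 is dominant otherwise.
Ravi, Ines, Omar and Noor are above the threshold, contributing 37 each; the remaining 6 contribute 0. Total contributed: 148.
Xia keeps 37 and receives 9.1 × 148 × 3/41 = 98.55 from the group account, for a payoff of 135.55.

135.55 tokens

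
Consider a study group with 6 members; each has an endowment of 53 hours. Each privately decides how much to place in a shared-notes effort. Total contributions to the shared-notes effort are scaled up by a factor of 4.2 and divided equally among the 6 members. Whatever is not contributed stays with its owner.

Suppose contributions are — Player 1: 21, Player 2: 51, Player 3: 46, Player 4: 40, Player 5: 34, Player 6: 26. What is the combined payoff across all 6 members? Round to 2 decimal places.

Total contributed: 21 + 51 + 46 + 40 + 34 + 26 = 218; total kept: 6 × 53 − 218 = 100.
The shared-notes effort pays out 4.2 × 218 = 915.60 in aggregate.
Group total = 100 + 915.60 = 1015.60.

1015.60 hours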